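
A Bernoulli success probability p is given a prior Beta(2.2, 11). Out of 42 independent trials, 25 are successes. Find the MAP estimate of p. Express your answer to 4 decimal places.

Prior: Beta(2.2, 11).
Data: 25 successes in 42 trials. The binomial likelihood contributes p^25(1−p)^17, so the posterior is Beta(2.2+25, 11+17) = Beta(27.2, 28).
For Beta(a, b) with a, b > 1 the mode is (a−1)/(a+b−2) = 26.2/53.2 ≈ 0.4925.

p̂_MAP = 0.4925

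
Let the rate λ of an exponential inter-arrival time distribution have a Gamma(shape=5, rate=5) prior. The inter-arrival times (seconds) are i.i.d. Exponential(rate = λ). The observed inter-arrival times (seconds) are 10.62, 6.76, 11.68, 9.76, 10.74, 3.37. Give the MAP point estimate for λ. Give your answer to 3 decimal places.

The Exponential(rate=λ) likelihood is ∝ λ^n e^(−λΣtᵢ). Here n = 6 and Σtᵢ = 10.62 + 6.76 + 11.68 + 9.76 + 10.74 + 3.37 = 52.93.
Posterior ∝ λ^4e^(−5λ) · λ^6e^(−52.93λ) = λ^10e^(−57.93λ), i.e. Gamma(11, 57.93).
Mode = (a−1)/b = 10/57.93 ≈ 0.173.

λ̂_MAP = 0.173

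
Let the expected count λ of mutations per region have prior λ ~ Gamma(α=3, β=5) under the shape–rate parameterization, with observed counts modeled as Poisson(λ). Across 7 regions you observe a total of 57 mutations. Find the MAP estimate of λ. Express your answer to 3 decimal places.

Σxᵢ = 57, n = 7.
Posterior ∝ λ^2e^(−5λ) · λ^57e^(−7λ) = λ^59e^(−12λ), i.e. Gamma(shape=60, rate=12).
The mode of a Gamma(a, b) with a ≥ 1 (shape–rate) is (a−1)/b = 59/12 ≈ 4.917.

λ̂_MAP = 4.917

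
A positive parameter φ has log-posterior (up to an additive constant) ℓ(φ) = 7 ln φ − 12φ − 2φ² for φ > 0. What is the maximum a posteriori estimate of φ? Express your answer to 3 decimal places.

ℓ'(φ) = 7/φ − 12 − 4φ. Setting this to zero and multiplying by φ: 4φ² + 12φ − 7 = 0.
φ = (−12 + √(12² + 4·4·7)) / (2·4) = (−12 + √256) / 8 = (−12 + 16)/8 = 1/2.
ℓ''(φ) = −7/φ² − 4 < 0, confirming a maximum.

φ̂_MAP = 0.500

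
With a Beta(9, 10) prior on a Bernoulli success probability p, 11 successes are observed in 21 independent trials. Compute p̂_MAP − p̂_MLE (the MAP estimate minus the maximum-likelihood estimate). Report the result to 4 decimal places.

Posterior is Beta(20, 20); MAP = (20−1)/(40−2) = 19/38 ≈ 0.50000.
MLE ignores the prior: p̂_MLE = k/n = 11/21 ≈ 0.52381.
Difference = 19/38 − 11/21 = -1/42 ≈ -0.0238.

MAP − MLE = -0.0238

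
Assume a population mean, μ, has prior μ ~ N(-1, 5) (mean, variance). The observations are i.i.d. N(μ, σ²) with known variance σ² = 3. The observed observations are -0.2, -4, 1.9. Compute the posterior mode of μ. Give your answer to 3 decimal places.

n = 3; x̄ = ((-0.2) + (-4) + 1.9)/3 = -2.3/3 = -23/30 ≈ -0.7667.
For a Normal prior and Normal likelihood with known variance, the posterior is Normal; its mode equals its mean, the precision-weighted average.
Prior precision 1/σ₀² = 1/5 = 0.2; data precision n/σ² = 3/3 = 1.
μ̂ = (0.2·(-1) + 1·(-23/30)) / (0.2 + 1) = (-29/30)/1.2 = -29/36 ≈ -0.806.

μ̂_MAP = -0.806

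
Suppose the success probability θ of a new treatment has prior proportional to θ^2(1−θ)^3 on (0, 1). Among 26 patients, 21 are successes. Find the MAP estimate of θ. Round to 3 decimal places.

θ̂_MAP = 0.742

The prior density ∝ θ^2(1−θ)^3 is the kernel of Beta(3, 4).
Data: 21 successes in 26 trials. The binomial likelihood contributes θ^21(1−θ)^5, so the posterior is Beta(3+21, 4+5) = Beta(24, 9).
For Beta(a, b) with a, b > 1 the mode is (a−1)/(a+b−2) = 23/31 ≈ 0.742.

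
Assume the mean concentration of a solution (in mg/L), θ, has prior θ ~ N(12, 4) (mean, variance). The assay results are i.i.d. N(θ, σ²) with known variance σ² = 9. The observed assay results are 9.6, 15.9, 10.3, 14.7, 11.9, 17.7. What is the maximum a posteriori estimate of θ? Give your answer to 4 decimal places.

θ̂_MAP = 12.9818

n = 6; x̄ = (9.6 + 15.9 + 10.3 + 14.7 + 11.9 + 17.7)/6 = 80.1/6 = 13.35.
For a Normal prior and Normal likelihood with known variance, the posterior is Normal; its mode equals its mean, the precision-weighted average.
Prior precision 1/σ₀² = 1/4 = 0.25; data precision n/σ² = 6/9 = 2/3.
θ̂ = (0.25·12 + (2/3)·13.35) / (0.25 + 2/3) = 11.9/(11/12) = 714/55 ≈ 12.9818.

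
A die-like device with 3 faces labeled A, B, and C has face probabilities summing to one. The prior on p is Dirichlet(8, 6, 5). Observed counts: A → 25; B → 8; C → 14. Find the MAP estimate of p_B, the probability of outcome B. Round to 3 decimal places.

The posterior is Dirichlet(αᵢ + nᵢ) = Dirichlet(33, 14, 19).
For a Dirichlet(a₁,…,a_K) with all aᵢ > 1, the mode has j-th component (aⱼ − 1)/(Σaᵢ − K).
Here Σaᵢ = 66 and K = 3, so p_B = (14 − 1)/(66 − 3) = 13/63 ≈ 0.206.

MAP estimate of p_B = 0.206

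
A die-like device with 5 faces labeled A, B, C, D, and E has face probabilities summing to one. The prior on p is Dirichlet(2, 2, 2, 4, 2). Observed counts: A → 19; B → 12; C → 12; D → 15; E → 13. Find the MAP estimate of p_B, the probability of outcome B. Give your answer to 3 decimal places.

The posterior is Dirichlet(αᵢ + nᵢ) = Dirichlet(21, 14, 14, 19, 15).
For a Dirichlet(a₁,…,a_K) with all aᵢ > 1, the mode has j-th component (aⱼ − 1)/(Σaᵢ − K).
Here Σaᵢ = 83 and K = 5, so p_B = (14 − 1)/(83 − 5) = 13/78 ≈ 0.167.

MAP estimate of p_B = 0.167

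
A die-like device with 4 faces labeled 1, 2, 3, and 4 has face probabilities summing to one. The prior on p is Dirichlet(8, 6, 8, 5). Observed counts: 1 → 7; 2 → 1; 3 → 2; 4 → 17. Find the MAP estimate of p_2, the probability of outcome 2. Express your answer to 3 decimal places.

MAP estimate: 0.120

The posterior is Dirichlet(αᵢ + nᵢ) = Dirichlet(15, 7, 10, 22).
For a Dirichlet(a₁,…,a_K) with all aᵢ > 1, the mode has j-th component (aⱼ − 1)/(Σaᵢ − K).
Here Σaᵢ = 54 and K = 4, so p_2 = (7 − 1)/(54 − 4) = 6/50 ≈ 0.120.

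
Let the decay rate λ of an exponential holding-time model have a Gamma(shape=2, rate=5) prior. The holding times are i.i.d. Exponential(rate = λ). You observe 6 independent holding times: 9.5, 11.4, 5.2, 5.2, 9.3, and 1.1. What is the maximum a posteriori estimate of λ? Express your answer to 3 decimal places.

The Exponential(rate=λ) likelihood is ∝ λ^n e^(−λΣtᵢ). Here n = 6 and Σtᵢ = 9.5 + 11.4 + 5.2 + 5.2 + 9.3 + 1.1 = 41.7.
Posterior ∝ λe^(−5λ) · λ^6e^(−41.7λ) = λ^7e^(−46.7λ), i.e. Gamma(8, 46.7).
Mode = (a−1)/b = 7/46.7 ≈ 0.150.

λ̂_MAP = 0.150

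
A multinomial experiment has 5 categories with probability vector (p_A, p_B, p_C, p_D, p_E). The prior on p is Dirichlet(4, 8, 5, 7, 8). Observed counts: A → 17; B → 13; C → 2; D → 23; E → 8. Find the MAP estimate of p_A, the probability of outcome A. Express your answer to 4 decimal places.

The posterior is Dirichlet(αᵢ + nᵢ) = Dirichlet(21, 21, 7, 30, 16).
For a Dirichlet(a₁,…,a_K) with all aᵢ > 1, the mode has j-th component (aⱼ − 1)/(Σaᵢ − K).
Here Σaᵢ = 95 and K = 5, so p_A = (21 − 1)/(95 − 5) = 20/90 ≈ 0.2222.

MAP estimate of p_A = 0.2222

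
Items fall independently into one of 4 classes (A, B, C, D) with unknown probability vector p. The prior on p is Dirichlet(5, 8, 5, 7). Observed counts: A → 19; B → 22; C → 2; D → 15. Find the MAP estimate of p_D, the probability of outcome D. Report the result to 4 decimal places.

MAP estimate of p_D = 0.2658

The posterior is Dirichlet(αᵢ + nᵢ) = Dirichlet(24, 30, 7, 22).
For a Dirichlet(a₁,…,a_K) with all aᵢ > 1, the mode has j-th component (aⱼ − 1)/(Σaᵢ − K).
Here Σaᵢ = 83 and K = 4, so p_D = (22 − 1)/(83 − 4) = 21/79 ≈ 0.2658.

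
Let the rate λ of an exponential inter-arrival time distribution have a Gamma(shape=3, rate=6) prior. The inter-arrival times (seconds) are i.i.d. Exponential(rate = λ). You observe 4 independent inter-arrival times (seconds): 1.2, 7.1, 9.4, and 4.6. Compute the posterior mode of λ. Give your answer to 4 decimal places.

The Exponential(rate=λ) likelihood is ∝ λ^n e^(−λΣtᵢ). Here n = 4 and Σtᵢ = 1.2 + 7.1 + 9.4 + 4.6 = 22.3.
Posterior ∝ λ^2e^(−6λ) · λ^4e^(−22.3λ) = λ^6e^(−28.3λ), i.e. Gamma(7, 28.3).
Mode = (a−1)/b = 6/28.3 ≈ 0.2120.

λ̂_MAP = 0.2120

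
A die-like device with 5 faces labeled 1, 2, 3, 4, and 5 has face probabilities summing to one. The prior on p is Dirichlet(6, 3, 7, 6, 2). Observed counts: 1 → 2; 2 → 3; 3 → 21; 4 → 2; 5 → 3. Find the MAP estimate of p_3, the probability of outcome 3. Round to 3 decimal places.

MAP estimate: 0.540

The posterior is Dirichlet(αᵢ + nᵢ) = Dirichlet(8, 6, 28, 8, 5).
For a Dirichlet(a₁,…,a_K) with all aᵢ > 1, the mode has j-th component (aⱼ − 1)/(Σaᵢ − K).
Here Σaᵢ = 55 and K = 5, so p_3 = (28 − 1)/(55 − 5) = 27/50 ≈ 0.540.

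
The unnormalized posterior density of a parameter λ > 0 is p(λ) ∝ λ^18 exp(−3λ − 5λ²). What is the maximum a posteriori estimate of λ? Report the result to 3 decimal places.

λ̂_MAP = 1.200

ℓ'(λ) = 18/λ − 3 − 10λ. Setting this to zero and multiplying by λ: 10λ² + 3λ − 18 = 0.
λ = (−3 + √(3² + 4·10·18)) / (2·10) = (−3 + √729) / 20 = (−3 + 27)/20 = 6/5.
ℓ''(λ) = −18/λ² − 10 < 0, confirming a maximum.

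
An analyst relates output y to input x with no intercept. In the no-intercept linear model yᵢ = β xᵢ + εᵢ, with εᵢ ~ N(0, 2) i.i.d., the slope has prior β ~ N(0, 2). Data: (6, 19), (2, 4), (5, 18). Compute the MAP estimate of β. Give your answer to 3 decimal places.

log p(β | y) = −Σ(yᵢ − βxᵢ)²/(2·2) − β²/(2·2) + const.
Setting the derivative to zero: Σxᵢ(yᵢ − βxᵢ)/2 − β/2 = 0, so β = Σxᵢyᵢ / (Σxᵢ² + σ²/τ²).
Σxᵢyᵢ = 6·19 + 2·4 + 5·18 = 212; Σxᵢ² = 65; σ²/τ² = 1.
β̂_MAP = 212 / (65 + 1) = 212/66 ≈ 3.212.

β̂_MAP = 3.212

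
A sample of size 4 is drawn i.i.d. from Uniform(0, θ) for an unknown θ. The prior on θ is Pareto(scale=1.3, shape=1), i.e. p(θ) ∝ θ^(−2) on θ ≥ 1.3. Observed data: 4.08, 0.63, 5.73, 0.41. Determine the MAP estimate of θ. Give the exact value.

The Uniform(0, θ) likelihood is θ^(−n) for θ ≥ max(xᵢ), zero otherwise. Here max(xᵢ) = 5.73.
Posterior ∝ θ^(−2) · θ^(−4) = θ^(−6) on θ ≥ max(1.3, 5.73) = 5.73.
This density is strictly decreasing in θ, so the posterior mode lies at the lower boundary of the support.

θ̂_MAP = 5.73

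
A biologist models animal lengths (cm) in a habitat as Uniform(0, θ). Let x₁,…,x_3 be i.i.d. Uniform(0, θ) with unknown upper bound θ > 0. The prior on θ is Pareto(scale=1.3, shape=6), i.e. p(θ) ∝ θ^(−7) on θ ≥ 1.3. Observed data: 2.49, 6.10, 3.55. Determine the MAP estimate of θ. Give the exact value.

The Uniform(0, θ) likelihood is θ^(−n) for θ ≥ max(xᵢ), zero otherwise. Here max(xᵢ) = 6.10.
Posterior ∝ θ^(−7) · θ^(−3) = θ^(−10) on θ ≥ max(1.3, 6.10) = 6.10.
This density is strictly decreasing in θ, so the posterior mode lies at the lower boundary of the support.

θ̂_MAP = 6.10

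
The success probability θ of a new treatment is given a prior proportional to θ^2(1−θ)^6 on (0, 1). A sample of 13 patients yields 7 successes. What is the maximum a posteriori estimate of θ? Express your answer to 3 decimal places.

θ̂_MAP = 0.429

The prior density ∝ θ^2(1−θ)^6 is the kernel of Beta(3, 7).
Data: 7 successes in 13 trials. The binomial likelihood contributes θ^7(1−θ)^6, so the posterior is Beta(3+7, 7+6) = Beta(10, 13).
For Beta(a, b) with a, b > 1 the mode is (a−1)/(a+b−2) = 9/21 ≈ 0.429.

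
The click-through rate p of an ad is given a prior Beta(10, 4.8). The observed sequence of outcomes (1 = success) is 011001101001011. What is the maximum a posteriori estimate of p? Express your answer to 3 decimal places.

Prior: Beta(10, 4.8).
Data: 8 successes in 15 trials (from the sequence). The binomial likelihood contributes p^8(1−p)^7, so the posterior is Beta(10+8, 4.8+7) = Beta(18, 11.8).
For Beta(a, b) with a, b > 1 the mode is (a−1)/(a+b−2) = 17/27.8 ≈ 0.612.

p̂_MAP = 0.612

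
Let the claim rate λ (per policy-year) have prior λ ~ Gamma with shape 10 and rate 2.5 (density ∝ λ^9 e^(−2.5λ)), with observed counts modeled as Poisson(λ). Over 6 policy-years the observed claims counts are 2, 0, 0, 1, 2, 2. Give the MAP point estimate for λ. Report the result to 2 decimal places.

λ̂_MAP = 1.88

Σxᵢ = 2+0+0+1+2+2 = 7, with n = 6.
Posterior ∝ λ^9e^(−2.5λ) · λ^7e^(−6λ) = λ^16e^(−8.5λ), i.e. Gamma(shape=17, rate=8.5).
The mode of a Gamma(a, b) with a ≥ 1 (shape–rate) is (a−1)/b = 16/8.5 ≈ 1.88.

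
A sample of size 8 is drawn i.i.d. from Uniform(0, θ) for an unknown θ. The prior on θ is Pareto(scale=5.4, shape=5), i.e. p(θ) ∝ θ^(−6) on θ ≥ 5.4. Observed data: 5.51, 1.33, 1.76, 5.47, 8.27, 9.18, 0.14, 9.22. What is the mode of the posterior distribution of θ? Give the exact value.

The Uniform(0, θ) likelihood is θ^(−n) for θ ≥ max(xᵢ), zero otherwise. Here max(xᵢ) = 9.22.
Posterior ∝ θ^(−6) · θ^(−8) = θ^(−14) on θ ≥ max(5.4, 9.22) = 9.22.
This density is strictly decreasing in θ, so the posterior mode lies at the lower boundary of the support.

θ̂_MAP = 9.22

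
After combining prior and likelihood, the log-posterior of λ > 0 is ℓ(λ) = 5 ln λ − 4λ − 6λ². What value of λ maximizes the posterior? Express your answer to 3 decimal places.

λ̂_MAP = 0.500

ℓ'(λ) = 5/λ − 4 − 12λ. Setting this to zero and multiplying by λ: 12λ² + 4λ − 5 = 0.
λ = (−4 + √(4² + 4·12·5)) / (2·12) = (−4 + √256) / 24 = (−4 + 16)/24 = 1/2.
ℓ''(λ) = −5/λ² − 12 < 0, confirming a maximum.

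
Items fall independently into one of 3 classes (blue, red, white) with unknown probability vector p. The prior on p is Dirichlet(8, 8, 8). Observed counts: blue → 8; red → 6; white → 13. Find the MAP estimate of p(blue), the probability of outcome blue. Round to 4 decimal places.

MAP estimate of p(blue) = 0.3125

The posterior is Dirichlet(αᵢ + nᵢ) = Dirichlet(16, 14, 21).
For a Dirichlet(a₁,…,a_K) with all aᵢ > 1, the mode has j-th component (aⱼ − 1)/(Σaᵢ − K).
Here Σaᵢ = 51 and K = 3, so p(blue) = (16 − 1)/(51 − 3) = 15/48 ≈ 0.3125.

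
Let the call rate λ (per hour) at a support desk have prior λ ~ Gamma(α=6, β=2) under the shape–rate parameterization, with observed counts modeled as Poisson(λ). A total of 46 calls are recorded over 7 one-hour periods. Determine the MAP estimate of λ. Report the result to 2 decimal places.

Σxᵢ = 46, n = 7.
Posterior ∝ λ^5e^(−2λ) · λ^46e^(−7λ) = λ^51e^(−9λ), i.e. Gamma(shape=52, rate=9).
The mode of a Gamma(a, b) with a ≥ 1 (shape–rate) is (a−1)/b = 51/9 ≈ 5.67.

λ̂_MAP = 5.67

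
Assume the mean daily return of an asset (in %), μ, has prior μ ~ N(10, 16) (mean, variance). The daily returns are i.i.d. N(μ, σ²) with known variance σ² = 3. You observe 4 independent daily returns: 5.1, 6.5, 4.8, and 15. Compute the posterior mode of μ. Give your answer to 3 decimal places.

μ̂_MAP = 7.946

n = 4; x̄ = (5.1 + 6.5 + 4.8 + 15)/4 = 31.4/4 = 7.85.
For a Normal prior and Normal likelihood with known variance, the posterior is Normal; its mode equals its mean, the precision-weighted average.
Prior precision 1/σ₀² = 1/16 = 0.0625; data precision n/σ² = 4/3.
μ̂ = (0.0625·10 + (4/3)·7.85) / (0.0625 + 4/3) = (1331/120)/(67/48) = 2662/335 ≈ 7.946.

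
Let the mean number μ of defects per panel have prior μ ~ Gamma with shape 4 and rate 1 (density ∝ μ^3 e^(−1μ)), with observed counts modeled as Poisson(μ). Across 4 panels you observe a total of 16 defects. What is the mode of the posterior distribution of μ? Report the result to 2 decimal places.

μ̂_MAP = 3.80

Σxᵢ = 16, n = 4.
Posterior ∝ μ^3e^(−1μ) · μ^16e^(−4μ) = μ^19e^(−5μ), i.e. Gamma(shape=20, rate=5).
The mode of a Gamma(a, b) with a ≥ 1 (shape–rate) is (a−1)/b = 19/5 ≈ 3.80.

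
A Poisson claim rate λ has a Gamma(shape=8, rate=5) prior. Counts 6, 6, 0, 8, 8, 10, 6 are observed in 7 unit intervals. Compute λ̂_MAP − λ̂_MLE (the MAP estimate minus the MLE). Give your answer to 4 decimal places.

MAP − MLE = -2.0357

Σxᵢ = 44. Posterior is Gamma(52, 12); MAP = (52−1)/12 = 51/12 ≈ 4.25000.
MLE = x̄ = 44/7 ≈ 6.28571.
Difference = 51/12 − 44/7 = -57/28 ≈ -2.0357.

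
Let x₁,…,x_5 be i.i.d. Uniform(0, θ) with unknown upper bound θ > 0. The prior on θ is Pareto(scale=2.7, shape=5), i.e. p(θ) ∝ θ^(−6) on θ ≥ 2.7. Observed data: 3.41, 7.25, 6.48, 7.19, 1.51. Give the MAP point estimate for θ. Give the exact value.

The Uniform(0, θ) likelihood is θ^(−n) for θ ≥ max(xᵢ), zero otherwise. Here max(xᵢ) = 7.25.
Posterior ∝ θ^(−6) · θ^(−5) = θ^(−11) on θ ≥ max(2.7, 7.25) = 7.25.
This density is strictly decreasing in θ, so the posterior mode lies at the lower boundary of the support.

θ̂_MAP = 7.25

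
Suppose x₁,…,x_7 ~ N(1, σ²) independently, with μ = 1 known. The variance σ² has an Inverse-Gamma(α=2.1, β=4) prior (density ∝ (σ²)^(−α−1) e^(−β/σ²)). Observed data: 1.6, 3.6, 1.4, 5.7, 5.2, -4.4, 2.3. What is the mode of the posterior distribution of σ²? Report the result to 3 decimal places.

Sum of squared deviations about the known mean: SS = (1.6−1)² + (3.6−1)² + (1.4−1)² + (5.7−1)² + (5.2−1)² + (-4.4−1)² + (2.3−1)² = 77.86.
The Normal likelihood contributes (σ²)^(−n/2) exp(−SS/(2σ²)), so the posterior is Inverse-Gamma(α + n/2, β + SS/2) = Inverse-Gamma(5.6, 42.93).
The mode of Inverse-Gamma(a, b) is b/(a+1) = 42.93/6.6 ≈ 6.505.

σ̂²_MAP = 6.505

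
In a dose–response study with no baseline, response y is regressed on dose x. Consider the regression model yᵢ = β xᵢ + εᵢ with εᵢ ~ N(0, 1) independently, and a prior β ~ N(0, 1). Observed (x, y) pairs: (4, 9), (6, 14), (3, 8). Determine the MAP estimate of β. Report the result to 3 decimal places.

β̂_MAP = 2.323

log p(β | y) = −Σ(yᵢ − βxᵢ)²/(2·1) − β²/(2·1) + const.
Setting the derivative to zero: Σxᵢ(yᵢ − βxᵢ)/1 − β/1 = 0, so β = Σxᵢyᵢ / (Σxᵢ² + σ²/τ²).
Σxᵢyᵢ = 4·9 + 6·14 + 3·8 = 144; Σxᵢ² = 61; σ²/τ² = 1.
β̂_MAP = 144 / (61 + 1) = 144/62 ≈ 2.323.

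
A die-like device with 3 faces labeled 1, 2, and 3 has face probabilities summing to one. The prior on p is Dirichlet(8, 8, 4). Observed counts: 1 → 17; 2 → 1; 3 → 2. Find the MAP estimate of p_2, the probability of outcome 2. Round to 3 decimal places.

The posterior is Dirichlet(αᵢ + nᵢ) = Dirichlet(25, 9, 6).
For a Dirichlet(a₁,…,a_K) with all aᵢ > 1, the mode has j-th component (aⱼ − 1)/(Σaᵢ − K).
Here Σaᵢ = 40 and K = 3, so p_2 = (9 − 1)/(40 − 3) = 8/37 ≈ 0.216.

MAP estimate: 0.216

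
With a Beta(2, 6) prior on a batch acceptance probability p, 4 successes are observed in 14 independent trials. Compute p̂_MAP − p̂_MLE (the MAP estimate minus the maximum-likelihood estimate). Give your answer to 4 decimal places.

Posterior is Beta(6, 16); MAP = (6−1)/(22−2) = 5/20 ≈ 0.25000.
MLE ignores the prior: p̂_MLE = k/n = 4/14 ≈ 0.28571.
Difference = 5/20 − 4/14 = -1/28 ≈ -0.0357.

MAP − MLE = -0.0357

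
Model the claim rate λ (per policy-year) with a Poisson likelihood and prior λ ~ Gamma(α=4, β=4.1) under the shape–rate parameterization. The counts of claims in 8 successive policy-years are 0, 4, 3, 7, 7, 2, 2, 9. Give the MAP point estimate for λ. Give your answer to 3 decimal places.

λ̂_MAP = 3.058

Σxᵢ = 0+4+3+7+7+2+2+9 = 34, with n = 8.
Posterior ∝ λ^3e^(−4.1λ) · λ^34e^(−8λ) = λ^37e^(−12.1λ), i.e. Gamma(shape=38, rate=12.1).
The mode of a Gamma(a, b) with a ≥ 1 (shape–rate) is (a−1)/b = 37/12.1 ≈ 3.058.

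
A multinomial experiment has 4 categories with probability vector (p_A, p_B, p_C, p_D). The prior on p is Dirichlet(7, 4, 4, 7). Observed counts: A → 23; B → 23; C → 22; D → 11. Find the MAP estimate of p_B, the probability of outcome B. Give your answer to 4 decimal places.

MAP estimate of p_B = 0.2680

The posterior is Dirichlet(αᵢ + nᵢ) = Dirichlet(30, 27, 26, 18).
For a Dirichlet(a₁,…,a_K) with all aᵢ > 1, the mode has j-th component (aⱼ − 1)/(Σaᵢ − K).
Here Σaᵢ = 101 and K = 4, so p_B = (27 − 1)/(101 − 4) = 26/97 ≈ 0.2680.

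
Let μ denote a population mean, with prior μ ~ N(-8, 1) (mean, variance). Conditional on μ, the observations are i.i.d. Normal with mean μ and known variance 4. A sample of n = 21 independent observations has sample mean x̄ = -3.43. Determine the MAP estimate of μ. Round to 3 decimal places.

n = 21, x̄ = -3.43.
For a Normal prior and Normal likelihood with known variance, the posterior is Normal; its mode equals its mean, the precision-weighted average.
Prior precision 1/σ₀² = 1/1 = 1; data precision n/σ² = 21/4 = 5.25.
μ̂ = (1·(-8) + 5.25·(-3.43)) / (1 + 5.25) = (-26.0075)/6.25 = -4.1612 ≈ -4.161.

μ̂_MAP = -4.161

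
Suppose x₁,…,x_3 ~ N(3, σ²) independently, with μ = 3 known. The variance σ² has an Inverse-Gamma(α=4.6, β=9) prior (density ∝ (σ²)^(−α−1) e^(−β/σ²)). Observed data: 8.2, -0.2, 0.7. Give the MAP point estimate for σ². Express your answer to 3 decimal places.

σ̂²_MAP = 4.265

Sum of squared deviations about the known mean: SS = (8.2−3)² + (-0.2−3)² + (0.7−3)² = 42.57.
The Normal likelihood contributes (σ²)^(−n/2) exp(−SS/(2σ²)), so the posterior is Inverse-Gamma(α + n/2, β + SS/2) = Inverse-Gamma(6.1, 30.285).
The mode of Inverse-Gamma(a, b) is b/(a+1) = 30.285/7.1 ≈ 4.265.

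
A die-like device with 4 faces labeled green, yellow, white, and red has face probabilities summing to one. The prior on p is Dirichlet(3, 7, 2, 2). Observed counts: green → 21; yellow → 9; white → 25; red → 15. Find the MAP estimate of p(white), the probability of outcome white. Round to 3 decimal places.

The posterior is Dirichlet(αᵢ + nᵢ) = Dirichlet(24, 16, 27, 17).
For a Dirichlet(a₁,…,a_K) with all aᵢ > 1, the mode has j-th component (aⱼ − 1)/(Σaᵢ − K).
Here Σaᵢ = 84 and K = 4, so p(white) = (27 − 1)/(84 − 4) = 26/80 ≈ 0.325.

MAP estimate of p(white) = 0.325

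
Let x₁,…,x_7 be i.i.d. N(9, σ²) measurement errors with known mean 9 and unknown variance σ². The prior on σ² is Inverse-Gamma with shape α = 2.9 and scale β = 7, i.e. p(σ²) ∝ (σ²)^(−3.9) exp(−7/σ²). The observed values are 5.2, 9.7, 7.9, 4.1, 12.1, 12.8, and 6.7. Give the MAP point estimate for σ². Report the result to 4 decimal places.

Sum of squared deviations about the known mean: SS = (5.2−9)² + (9.7−9)² + (7.9−9)² + (4.1−9)² + (12.1−9)² + (12.8−9)² + (6.7−9)² = 69.49.
The Normal likelihood contributes (σ²)^(−n/2) exp(−SS/(2σ²)), so the posterior is Inverse-Gamma(α + n/2, β + SS/2) = Inverse-Gamma(6.4, 41.745).
The mode of Inverse-Gamma(a, b) is b/(a+1) = 41.745/7.4 ≈ 5.6412.

σ̂²_MAP = 5.6412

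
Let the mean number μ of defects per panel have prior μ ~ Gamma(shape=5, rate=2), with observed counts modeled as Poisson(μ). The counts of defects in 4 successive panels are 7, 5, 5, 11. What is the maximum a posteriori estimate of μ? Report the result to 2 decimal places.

Σxᵢ = 7+5+5+11 = 28, with n = 4.
Posterior ∝ μ^4e^(−2μ) · μ^28e^(−4μ) = μ^32e^(−6μ), i.e. Gamma(shape=33, rate=6).
The mode of a Gamma(a, b) with a ≥ 1 (shape–rate) is (a−1)/b = 32/6 ≈ 5.33.

μ̂_MAP = 5.33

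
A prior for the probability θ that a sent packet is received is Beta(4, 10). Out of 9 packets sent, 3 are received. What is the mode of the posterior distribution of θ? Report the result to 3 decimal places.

Prior: Beta(4, 10).
Data: 3 successes in 9 trials. The binomial likelihood contributes θ^3(1−θ)^6, so the posterior is Beta(4+3, 10+6) = Beta(7, 16).
For Beta(a, b) with a, b > 1 the mode is (a−1)/(a+b−2) = 6/21 ≈ 0.286.

θ̂_MAP = 0.286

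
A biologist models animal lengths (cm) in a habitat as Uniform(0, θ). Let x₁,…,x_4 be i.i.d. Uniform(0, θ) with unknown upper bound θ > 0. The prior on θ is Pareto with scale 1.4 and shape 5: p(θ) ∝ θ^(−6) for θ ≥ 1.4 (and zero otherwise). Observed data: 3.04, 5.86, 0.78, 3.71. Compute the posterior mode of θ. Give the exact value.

θ̂_MAP = 5.86

The Uniform(0, θ) likelihood is θ^(−n) for θ ≥ max(xᵢ), zero otherwise. Here max(xᵢ) = 5.86.
Posterior ∝ θ^(−6) · θ^(−4) = θ^(−10) on θ ≥ max(1.4, 5.86) = 5.86.
This density is strictly decreasing in θ, so the posterior mode lies at the lower boundary of the support.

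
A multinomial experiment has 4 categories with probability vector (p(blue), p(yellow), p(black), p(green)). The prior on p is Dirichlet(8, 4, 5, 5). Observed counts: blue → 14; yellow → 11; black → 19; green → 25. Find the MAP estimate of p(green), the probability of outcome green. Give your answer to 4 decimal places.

The posterior is Dirichlet(αᵢ + nᵢ) = Dirichlet(22, 15, 24, 30).
For a Dirichlet(a₁,…,a_K) with all aᵢ > 1, the mode has j-th component (aⱼ − 1)/(Σaᵢ − K).
Here Σaᵢ = 91 and K = 4, so p(green) = (30 − 1)/(91 − 4) = 29/87 ≈ 0.3333.

MAP estimate of p(green) = 0.3333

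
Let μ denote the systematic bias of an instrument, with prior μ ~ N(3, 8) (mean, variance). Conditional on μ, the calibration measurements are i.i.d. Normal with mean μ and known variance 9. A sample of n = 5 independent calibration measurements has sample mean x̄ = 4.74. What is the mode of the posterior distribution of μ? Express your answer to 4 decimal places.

n = 5, x̄ = 4.74.
For a Normal prior and Normal likelihood with known variance, the posterior is Normal; its mode equals its mean, the precision-weighted average.
Prior precision 1/σ₀² = 1/8 = 0.125; data precision n/σ² = 5/9.
μ̂ = (0.125·3 + (5/9)·4.74) / (0.125 + 5/9) = (361/120)/(49/72) = 1083/245 ≈ 4.4204.

μ̂_MAP = 4.4204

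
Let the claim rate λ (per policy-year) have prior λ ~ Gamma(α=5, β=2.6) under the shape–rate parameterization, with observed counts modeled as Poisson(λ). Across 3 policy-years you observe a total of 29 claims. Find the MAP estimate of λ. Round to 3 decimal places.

Σxᵢ = 29, n = 3.
Posterior ∝ λ^4e^(−2.6λ) · λ^29e^(−3λ) = λ^33e^(−5.6λ), i.e. Gamma(shape=34, rate=5.6).
The mode of a Gamma(a, b) with a ≥ 1 (shape–rate) is (a−1)/b = 33/5.6 ≈ 5.893.

λ̂_MAP = 5.893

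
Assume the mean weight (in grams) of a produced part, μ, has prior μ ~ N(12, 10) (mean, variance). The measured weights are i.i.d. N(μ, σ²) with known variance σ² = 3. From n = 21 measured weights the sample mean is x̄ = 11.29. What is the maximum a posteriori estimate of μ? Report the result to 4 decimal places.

n = 21, x̄ = 11.29.
For a Normal prior and Normal likelihood with known variance, the posterior is Normal; its mode equals its mean, the precision-weighted average.
Prior precision 1/σ₀² = 1/10 = 0.1; data precision n/σ² = 21/3 = 7.
μ̂ = (0.1·12 + 7·11.29) / (0.1 + 7) = 80.23/7.1 = 11.3000.

μ̂_MAP = 11.3000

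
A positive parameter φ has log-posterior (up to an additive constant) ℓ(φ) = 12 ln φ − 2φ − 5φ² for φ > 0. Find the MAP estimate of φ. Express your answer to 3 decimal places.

ℓ'(φ) = 12/φ − 2 − 10φ. Setting this to zero and multiplying by φ: 10φ² + 2φ − 12 = 0.
φ = (−2 + √(2² + 4·10·12)) / (2·10) = (−2 + √484) / 20 = (−2 + 22)/20 = 1.
ℓ''(φ) = −12/φ² − 10 < 0, confirming a maximum.

φ̂_MAP = 1.000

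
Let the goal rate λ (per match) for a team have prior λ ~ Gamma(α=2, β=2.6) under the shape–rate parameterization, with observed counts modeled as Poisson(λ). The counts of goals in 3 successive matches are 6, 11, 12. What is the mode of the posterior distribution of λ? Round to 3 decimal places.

λ̂_MAP = 5.357

Σxᵢ = 6+11+12 = 29, with n = 3.
Posterior ∝ λe^(−2.6λ) · λ^29e^(−3λ) = λ^30e^(−5.6λ), i.e. Gamma(shape=31, rate=5.6).
The mode of a Gamma(a, b) with a ≥ 1 (shape–rate) is (a−1)/b = 30/5.6 ≈ 5.357.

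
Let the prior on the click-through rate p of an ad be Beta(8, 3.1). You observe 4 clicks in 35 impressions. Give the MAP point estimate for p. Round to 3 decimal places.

p̂_MAP = 0.249

Prior: Beta(8, 3.1).
Data: 4 successes in 35 trials. The binomial likelihood contributes p^4(1−p)^31, so the posterior is Beta(8+4, 3.1+31) = Beta(12, 34.1).
For Beta(a, b) with a, b > 1 the mode is (a−1)/(a+b−2) = 11/44.1 ≈ 0.249.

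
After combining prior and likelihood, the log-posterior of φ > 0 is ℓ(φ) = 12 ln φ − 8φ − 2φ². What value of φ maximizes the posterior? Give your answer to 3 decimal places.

φ̂_MAP = 1.000

ℓ'(φ) = 12/φ − 8 − 4φ. Setting this to zero and multiplying by φ: 4φ² + 8φ − 12 = 0.
φ = (−8 + √(8² + 4·4·12)) / (2·4) = (−8 + √256) / 8 = (−8 + 16)/8 = 1.
ℓ''(φ) = −12/φ² − 4 < 0, confirming a maximum.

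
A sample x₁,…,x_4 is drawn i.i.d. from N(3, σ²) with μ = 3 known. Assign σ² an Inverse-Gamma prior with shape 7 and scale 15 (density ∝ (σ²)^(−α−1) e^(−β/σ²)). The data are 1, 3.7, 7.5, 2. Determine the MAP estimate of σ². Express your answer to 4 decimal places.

Sum of squared deviations about the known mean: SS = (1−3)² + (3.7−3)² + (7.5−3)² + (2−3)² = 25.74.
The Normal likelihood contributes (σ²)^(−n/2) exp(−SS/(2σ²)), so the posterior is Inverse-Gamma(α + n/2, β + SS/2) = Inverse-Gamma(9, 27.87).
The mode of Inverse-Gamma(a, b) is b/(a+1) = 27.87/10 ≈ 2.7870.

σ̂²_MAP = 2.7870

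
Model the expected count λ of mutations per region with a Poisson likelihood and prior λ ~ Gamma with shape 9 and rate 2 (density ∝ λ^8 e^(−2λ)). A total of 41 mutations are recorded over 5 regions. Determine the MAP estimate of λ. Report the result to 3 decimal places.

λ̂_MAP = 7.000

Σxᵢ = 41, n = 5.
Posterior ∝ λ^8e^(−2λ) · λ^41e^(−5λ) = λ^49e^(−7λ), i.e. Gamma(shape=50, rate=7).
The mode of a Gamma(a, b) with a ≥ 1 (shape–rate) is (a−1)/b = 49/7 ≈ 7.000.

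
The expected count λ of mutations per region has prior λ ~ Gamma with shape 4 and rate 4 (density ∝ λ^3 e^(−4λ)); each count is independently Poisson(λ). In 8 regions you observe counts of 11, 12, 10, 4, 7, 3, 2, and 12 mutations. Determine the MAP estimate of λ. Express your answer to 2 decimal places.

λ̂_MAP = 5.33

Σxᵢ = 11+12+10+4+7+3+2+12 = 61, with n = 8.
Posterior ∝ λ^3e^(−4λ) · λ^61e^(−8λ) = λ^64e^(−12λ), i.e. Gamma(shape=65, rate=12).
The mode of a Gamma(a, b) with a ≥ 1 (shape–rate) is (a−1)/b = 64/12 ≈ 5.33.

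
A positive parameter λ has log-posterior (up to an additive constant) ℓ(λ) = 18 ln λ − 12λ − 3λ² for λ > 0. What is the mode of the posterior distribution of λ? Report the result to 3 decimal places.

λ̂_MAP = 1.000

ℓ'(λ) = 18/λ − 12 − 6λ. Setting this to zero and multiplying by λ: 6λ² + 12λ − 18 = 0.
λ = (−12 + √(12² + 4·6·18)) / (2·6) = (−12 + √576) / 12 = (−12 + 24)/12 = 1.
ℓ''(λ) = −18/λ² − 6 < 0, confirming a maximum.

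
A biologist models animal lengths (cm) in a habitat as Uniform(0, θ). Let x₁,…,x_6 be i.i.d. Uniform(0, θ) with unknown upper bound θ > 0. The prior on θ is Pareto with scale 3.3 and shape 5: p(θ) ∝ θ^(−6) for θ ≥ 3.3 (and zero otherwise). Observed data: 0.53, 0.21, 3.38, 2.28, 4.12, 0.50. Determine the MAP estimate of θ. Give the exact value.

θ̂_MAP = 4.12

The Uniform(0, θ) likelihood is θ^(−n) for θ ≥ max(xᵢ), zero otherwise. Here max(xᵢ) = 4.12.
Posterior ∝ θ^(−6) · θ^(−6) = θ^(−12) on θ ≥ max(3.3, 4.12) = 4.12.
This density is strictly decreasing in θ, so the posterior mode lies at the lower boundary of the support.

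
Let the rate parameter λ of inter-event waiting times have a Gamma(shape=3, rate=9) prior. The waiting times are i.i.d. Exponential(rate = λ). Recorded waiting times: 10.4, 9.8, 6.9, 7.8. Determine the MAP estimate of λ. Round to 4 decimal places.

The Exponential(rate=λ) likelihood is ∝ λ^n e^(−λΣtᵢ). Here n = 4 and Σtᵢ = 10.4 + 9.8 + 6.9 + 7.8 = 34.9.
Posterior ∝ λ^2e^(−9λ) · λ^4e^(−34.9λ) = λ^6e^(−43.9λ), i.e. Gamma(7, 43.9).
Mode = (a−1)/b = 6/43.9 ≈ 0.1367.

λ̂_MAP = 0.1367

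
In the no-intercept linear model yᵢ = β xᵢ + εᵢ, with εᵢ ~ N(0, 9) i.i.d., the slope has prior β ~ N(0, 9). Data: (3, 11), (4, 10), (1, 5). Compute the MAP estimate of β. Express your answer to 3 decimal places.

β̂_MAP = 2.889

log p(β | y) = −Σ(yᵢ − βxᵢ)²/(2·9) − β²/(2·9) + const.
Setting the derivative to zero: Σxᵢ(yᵢ − βxᵢ)/9 − β/9 = 0, so β = Σxᵢyᵢ / (Σxᵢ² + σ²/τ²).
Σxᵢyᵢ = 3·11 + 4·10 + 1·5 = 78; Σxᵢ² = 26; σ²/τ² = 1.
β̂_MAP = 78 / (26 + 1) = 78/27 ≈ 2.889.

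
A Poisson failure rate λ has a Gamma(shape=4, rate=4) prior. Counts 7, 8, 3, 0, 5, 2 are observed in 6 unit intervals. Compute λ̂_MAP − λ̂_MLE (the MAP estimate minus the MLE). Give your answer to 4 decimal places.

MAP − MLE = -1.3667

Σxᵢ = 25. Posterior is Gamma(29, 10); MAP = (29−1)/10 = 28/10 ≈ 2.80000.
MLE = x̄ = 25/6 ≈ 4.16667.
Difference = 28/10 − 25/6 = -41/30 ≈ -1.3667.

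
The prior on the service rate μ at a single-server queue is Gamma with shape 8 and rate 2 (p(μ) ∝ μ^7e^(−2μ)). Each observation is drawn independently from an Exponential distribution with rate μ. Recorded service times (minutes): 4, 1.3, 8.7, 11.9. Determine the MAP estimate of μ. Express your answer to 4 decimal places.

The Exponential(rate=μ) likelihood is ∝ μ^n e^(−μΣtᵢ). Here n = 4 and Σtᵢ = 4 + 1.3 + 8.7 + 11.9 = 25.9.
Posterior ∝ μ^7e^(−2μ) · μ^4e^(−25.9μ) = μ^11e^(−27.9μ), i.e. Gamma(12, 27.9).
Mode = (a−1)/b = 11/27.9 ≈ 0.3943.

μ̂_MAP = 0.3943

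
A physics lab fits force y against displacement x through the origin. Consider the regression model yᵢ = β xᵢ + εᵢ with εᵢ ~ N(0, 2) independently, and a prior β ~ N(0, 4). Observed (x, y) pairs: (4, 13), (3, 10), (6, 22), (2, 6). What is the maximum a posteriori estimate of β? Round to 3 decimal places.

log p(β | y) = −Σ(yᵢ − βxᵢ)²/(2·2) − β²/(2·4) + const.
Setting the derivative to zero: Σxᵢ(yᵢ − βxᵢ)/2 − β/4 = 0, so β = Σxᵢyᵢ / (Σxᵢ² + σ²/τ²).
Σxᵢyᵢ = 4·13 + 3·10 + 6·22 + 2·6 = 226; Σxᵢ² = 65; σ²/τ² = 0.5.
β̂_MAP = 226 / (65 + 0.5) = 226/65.5 ≈ 3.450.

β̂_MAP = 3.450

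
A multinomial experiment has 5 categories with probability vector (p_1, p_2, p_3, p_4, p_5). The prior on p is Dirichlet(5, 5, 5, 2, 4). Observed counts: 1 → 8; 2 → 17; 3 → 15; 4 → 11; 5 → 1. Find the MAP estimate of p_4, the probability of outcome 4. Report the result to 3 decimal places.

MAP estimate: 0.176

The posterior is Dirichlet(αᵢ + nᵢ) = Dirichlet(13, 22, 20, 13, 5).
For a Dirichlet(a₁,…,a_K) with all aᵢ > 1, the mode has j-th component (aⱼ − 1)/(Σaᵢ − K).
Here Σaᵢ = 73 and K = 5, so p_4 = (13 − 1)/(73 − 5) = 12/68 ≈ 0.176.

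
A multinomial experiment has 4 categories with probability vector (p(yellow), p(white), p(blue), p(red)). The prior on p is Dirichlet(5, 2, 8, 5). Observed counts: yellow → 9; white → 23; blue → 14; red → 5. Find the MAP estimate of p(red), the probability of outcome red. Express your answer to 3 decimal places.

MAP estimate of p(red) = 0.134

The posterior is Dirichlet(αᵢ + nᵢ) = Dirichlet(14, 25, 22, 10).
For a Dirichlet(a₁,…,a_K) with all aᵢ > 1, the mode has j-th component (aⱼ − 1)/(Σaᵢ − K).
Here Σaᵢ = 71 and K = 4, so p(red) = (10 − 1)/(71 − 4) = 9/67 ≈ 0.134.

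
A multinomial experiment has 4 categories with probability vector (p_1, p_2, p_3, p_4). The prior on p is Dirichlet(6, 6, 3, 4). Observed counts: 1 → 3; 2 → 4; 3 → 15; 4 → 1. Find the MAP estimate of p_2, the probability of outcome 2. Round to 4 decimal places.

MAP estimate: 0.2368

The posterior is Dirichlet(αᵢ + nᵢ) = Dirichlet(9, 10, 18, 5).
For a Dirichlet(a₁,…,a_K) with all aᵢ > 1, the mode has j-th component (aⱼ − 1)/(Σaᵢ − K).
Here Σaᵢ = 42 and K = 4, so p_2 = (10 − 1)/(42 − 4) = 9/38 ≈ 0.2368.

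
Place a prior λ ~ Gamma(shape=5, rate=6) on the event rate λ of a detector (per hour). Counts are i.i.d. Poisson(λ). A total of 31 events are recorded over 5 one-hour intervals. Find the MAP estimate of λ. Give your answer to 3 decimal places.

λ̂_MAP = 3.182

Σxᵢ = 31, n = 5.
Posterior ∝ λ^4e^(−6λ) · λ^31e^(−5λ) = λ^35e^(−11λ), i.e. Gamma(shape=36, rate=11).
The mode of a Gamma(a, b) with a ≥ 1 (shape–rate) is (a−1)/b = 35/11 ≈ 3.182.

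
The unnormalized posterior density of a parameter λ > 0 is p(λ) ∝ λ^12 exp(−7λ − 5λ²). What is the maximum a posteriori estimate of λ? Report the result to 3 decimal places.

λ̂_MAP = 0.800

ℓ'(λ) = 12/λ − 7 − 10λ. Setting this to zero and multiplying by λ: 10λ² + 7λ − 12 = 0.
λ = (−7 + √(7² + 4·10·12)) / (2·10) = (−7 + √529) / 20 = (−7 + 23)/20 = 4/5.
ℓ''(λ) = −12/λ² − 10 < 0, confirming a maximum.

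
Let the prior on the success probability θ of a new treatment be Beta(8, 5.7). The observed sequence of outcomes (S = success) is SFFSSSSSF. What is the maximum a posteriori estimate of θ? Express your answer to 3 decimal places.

θ̂_MAP = 0.628

Prior: Beta(8, 5.7).
Data: 6 successes in 9 trials (from the sequence). The binomial likelihood contributes θ^6(1−θ)^3, so the posterior is Beta(8+6, 5.7+3) = Beta(14, 8.7).
For Beta(a, b) with a, b > 1 the mode is (a−1)/(a+b−2) = 13/20.7 ≈ 0.628.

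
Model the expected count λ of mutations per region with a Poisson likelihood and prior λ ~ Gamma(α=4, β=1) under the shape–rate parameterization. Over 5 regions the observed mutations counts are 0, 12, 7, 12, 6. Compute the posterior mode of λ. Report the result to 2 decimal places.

λ̂_MAP = 6.67

Σxᵢ = 0+12+7+12+6 = 37, with n = 5.
Posterior ∝ λ^3e^(−1λ) · λ^37e^(−5λ) = λ^40e^(−6λ), i.e. Gamma(shape=41, rate=6).
The mode of a Gamma(a, b) with a ≥ 1 (shape–rate) is (a−1)/b = 40/6 ≈ 6.67.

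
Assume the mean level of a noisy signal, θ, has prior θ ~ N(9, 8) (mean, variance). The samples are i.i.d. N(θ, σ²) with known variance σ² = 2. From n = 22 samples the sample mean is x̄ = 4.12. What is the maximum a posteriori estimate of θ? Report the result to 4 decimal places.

θ̂_MAP = 4.1748

n = 22, x̄ = 4.12.
For a Normal prior and Normal likelihood with known variance, the posterior is Normal; its mode equals its mean, the precision-weighted average.
Prior precision 1/σ₀² = 1/8 = 0.125; data precision n/σ² = 22/2 = 11.
θ̂ = (0.125·9 + 11·4.12) / (0.125 + 11) = 46.445/11.125 = 9289/2225 ≈ 4.1748.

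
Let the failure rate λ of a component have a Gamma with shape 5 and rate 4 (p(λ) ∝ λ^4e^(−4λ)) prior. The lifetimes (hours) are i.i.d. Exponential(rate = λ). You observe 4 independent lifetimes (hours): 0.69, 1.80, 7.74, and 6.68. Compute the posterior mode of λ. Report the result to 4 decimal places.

The Exponential(rate=λ) likelihood is ∝ λ^n e^(−λΣtᵢ). Here n = 4 and Σtᵢ = 0.69 + 1.80 + 7.74 + 6.68 = 16.91.
Posterior ∝ λ^4e^(−4λ) · λ^4e^(−16.91λ) = λ^8e^(−20.91λ), i.e. Gamma(9, 20.91).
Mode = (a−1)/b = 8/20.91 ≈ 0.3826.

λ̂_MAP = 0.3826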